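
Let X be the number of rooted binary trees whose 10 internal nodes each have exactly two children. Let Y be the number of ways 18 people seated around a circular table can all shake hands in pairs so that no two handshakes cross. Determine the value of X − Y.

Full binary trees with n internal nodes are counted by C_n; here n = 10. So X = C_10 = 16796.
With 18 = 2·9 people, non-crossing handshake pairings are non-crossing perfect matchings on a circle, counted by C_9. So Y = C_9 = 4862.
X − Y = 16796 − 4862 = 11934.

11934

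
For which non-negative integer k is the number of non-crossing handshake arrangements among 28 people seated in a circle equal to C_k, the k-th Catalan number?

14

Non-crossing handshake pairings of 2n people are counted by C_n; 28 people gives n = 14.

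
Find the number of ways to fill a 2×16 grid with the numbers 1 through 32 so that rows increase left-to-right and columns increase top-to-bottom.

By the hook-length formula (or a Dyck-path bijection), SYT of shape 2×16 number C_16.
C_16 = C(32,16)/17 = 601080390/17 = 35357670.

35357670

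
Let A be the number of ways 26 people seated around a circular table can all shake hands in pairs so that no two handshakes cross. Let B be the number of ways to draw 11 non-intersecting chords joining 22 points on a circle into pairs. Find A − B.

With 26 = 2·13 people, non-crossing handshake pairings are non-crossing perfect matchings on a circle, counted by C_13. So A = C_13 = 742900.
Pairing 22 circle points by 11 non-crossing chords gives C_11 matchings. So B = C_11 = 58786.
A − B = 742900 − 58786 = 684114.

684114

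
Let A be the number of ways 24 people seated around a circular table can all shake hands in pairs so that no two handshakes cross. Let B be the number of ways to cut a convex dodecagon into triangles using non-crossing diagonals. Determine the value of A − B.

191216

Non-crossing handshake pairings of 2n people are counted by C_n; 24 people gives n = 12. So A = C_12 = 208012.
The number of triangulations of a 12-gon is the Catalan number C_10 (index = sides − 2). So B = C_10 = 16796.
A − B = 208012 − 16796 = 191216.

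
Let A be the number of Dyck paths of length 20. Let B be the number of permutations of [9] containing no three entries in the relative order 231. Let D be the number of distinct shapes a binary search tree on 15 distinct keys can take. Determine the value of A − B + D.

Dyck paths of semilength n (length 2n) are counted by C_n; here n = 10. So A = C_10 = 16796.
Permutations of [n] avoiding any single length-3 pattern are counted by C_n; here n = 9. So B = C_9 = 4862.
There are C_n binary search tree shapes on n keys; with n = 15 that is C_15. So D = C_15 = 9694845.
A − B + D = 16796 − 4862 + 9694845 = 9706779.

9706779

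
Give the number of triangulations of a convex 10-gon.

Triangulations of a convex m-gon are counted by C_{m−2}; with m = 10 this is C_8.
C_8 = C(16,8)/9 = 12870/9 = 1430.

1430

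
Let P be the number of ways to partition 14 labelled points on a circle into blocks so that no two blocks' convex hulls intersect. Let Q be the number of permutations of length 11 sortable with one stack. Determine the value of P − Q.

2615654

The non-crossing partitions of [14] form a lattice of size C_14. So P = C_14 = 2674440.
Stack-sortable permutations are exactly the 231-avoiding ones, counted by C_n; here n = 11. So Q = C_11 = 58786.
P − Q = 2674440 − 58786 = 2615654.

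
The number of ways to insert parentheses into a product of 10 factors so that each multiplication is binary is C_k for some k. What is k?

9

Ways to associate a product of 10 factors correspond to binary trees on 10 leaves, so the count is C_9.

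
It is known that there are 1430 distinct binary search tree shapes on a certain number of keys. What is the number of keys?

8

Binary search tree shapes on n keys are counted by C_n, and C_8 = 1430.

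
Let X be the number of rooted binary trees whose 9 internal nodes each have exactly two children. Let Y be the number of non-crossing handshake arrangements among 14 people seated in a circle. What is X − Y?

4433

Full binary trees with n internal nodes are counted by C_n; here n = 9. So X = C_9 = 4862.
With 14 = 2·7 people, non-crossing handshake pairings are non-crossing perfect matchings on a circle, counted by C_7. So Y = C_7 = 429.
X − Y = 4862 − 429 = 4433.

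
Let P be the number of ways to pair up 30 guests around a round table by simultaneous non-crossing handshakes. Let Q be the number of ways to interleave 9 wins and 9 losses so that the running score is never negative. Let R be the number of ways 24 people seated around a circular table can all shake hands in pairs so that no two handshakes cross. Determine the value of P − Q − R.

With 30 = 2·15 people, non-crossing handshake pairings are non-crossing perfect matchings on a circle, counted by C_15. So P = C_15 = 9694845.
Reading a vote for the leader as '(' and for the other as ')' turns such a sequence into a balanced string of 9 pairs, so the count is C_9. So Q = C_9 = 4862.
Non-crossing handshake pairings of 2n people are counted by C_n; 24 people gives n = 12. So R = C_12 = 208012.
P − Q − R = 9694845 − 4862 − 208012 = 9481971.

9481971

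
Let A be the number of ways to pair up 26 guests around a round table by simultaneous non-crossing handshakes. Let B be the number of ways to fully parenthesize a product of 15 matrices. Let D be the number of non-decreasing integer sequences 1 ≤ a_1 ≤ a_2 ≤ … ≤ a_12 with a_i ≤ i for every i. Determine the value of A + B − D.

Non-crossing handshake pairings of 2n people are counted by C_n; 26 people gives n = 13. So A = C_13 = 742900.
Bracketing 15 factors into binary products is counted by C_{15−1} = C_14. So B = C_14 = 2674440.
Weakly increasing sequences with a_i ≤ i biject with Dyck paths of semilength 12, so there are C_12. So D = C_12 = 208012.
A + B − D = 742900 + 2674440 − 208012 = 3209328.

3209328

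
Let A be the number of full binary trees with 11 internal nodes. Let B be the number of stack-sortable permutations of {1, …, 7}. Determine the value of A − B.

Full binary trees with n internal nodes are counted by C_n; here n = 11. So A = C_11 = 58786.
By Knuth's characterisation, the stack-sortable permutations of length 7 are the 231-avoiders, numbering C_7. So B = C_7 = 429.
A − B = 58786 − 429 = 58357.

58357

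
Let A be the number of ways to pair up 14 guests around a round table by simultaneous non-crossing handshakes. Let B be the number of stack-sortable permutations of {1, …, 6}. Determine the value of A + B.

With 14 = 2·7 people, non-crossing handshake pairings are non-crossing perfect matchings on a circle, counted by C_7. So A = C_7 = 429.
By Knuth's characterisation, the stack-sortable permutations of length 6 are the 231-avoiders, numbering C_6. So B = C_6 = 132.
A + B = 429 + 132 = 561.

561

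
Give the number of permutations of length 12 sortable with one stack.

208012

Stack-sortable permutations are exactly the 231-avoiding ones, counted by C_n; here n = 12.
C_12 = C_11 · 2(2·11+1)/(11+2) = 58786 · 46/13 = 208012.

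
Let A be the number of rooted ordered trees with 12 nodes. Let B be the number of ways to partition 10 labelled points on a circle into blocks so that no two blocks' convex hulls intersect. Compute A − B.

A rooted plane tree on 12 nodes has 11 edges, and such trees are counted by C_11. So A = C_11 = 58786.
The non-crossing partitions of [10] form a lattice of size C_10. So B = C_10 = 16796.
A − B = 58786 − 16796 = 41990.

41990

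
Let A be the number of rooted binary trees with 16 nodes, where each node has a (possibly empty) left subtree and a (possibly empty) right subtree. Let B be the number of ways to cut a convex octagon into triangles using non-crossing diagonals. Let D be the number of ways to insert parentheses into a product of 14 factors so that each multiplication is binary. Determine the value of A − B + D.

There are C_n binary search tree shapes on n keys; with n = 16 that is C_16. So A = C_16 = 35357670.
The number of triangulations of an 8-gon is the Catalan number C_6 (index = sides − 2). So B = C_6 = 132.
Parenthesizations of m factors correspond to full binary trees with m leaves, counted by C_{m−1}; m = 14 gives C_13. So D = C_13 = 742900.
A − B + D = 35357670 − 132 + 742900 = 36100438.

36100438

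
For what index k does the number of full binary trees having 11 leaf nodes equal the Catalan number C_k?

10

Full binary trees with 11 leaves have 11−1 = 10 internal nodes, so there are C_10 of them.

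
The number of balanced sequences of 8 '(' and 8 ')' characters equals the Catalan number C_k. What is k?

8

With 8 pairs the number of balanced bracket strings is the Catalan number C_8.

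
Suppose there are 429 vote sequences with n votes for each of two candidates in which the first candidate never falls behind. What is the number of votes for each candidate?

7

Such ballot sequences with n votes each are counted by C_n. The Catalan number equal to 429 is C_7.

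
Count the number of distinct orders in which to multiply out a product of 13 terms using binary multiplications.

208012

Bracketing 13 factors into binary products is counted by C_{13−1} = C_12.
C_12 = C(24,12)/13 = 2704156/13 = 208012.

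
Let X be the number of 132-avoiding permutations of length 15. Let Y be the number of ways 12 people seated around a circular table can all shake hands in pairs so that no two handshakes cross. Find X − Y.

For any fixed pattern of length 3, the pattern-avoiding permutations of [15] number C_15. So X = C_15 = 9694845.
With 12 = 2·6 people, non-crossing handshake pairings are non-crossing perfect matchings on a circle, counted by C_6. So Y = C_6 = 132.
X − Y = 9694845 − 132 = 9694713.

9694713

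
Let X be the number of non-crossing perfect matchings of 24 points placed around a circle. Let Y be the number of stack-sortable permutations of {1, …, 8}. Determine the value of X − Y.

206582

Non-crossing perfect matchings of 2n points on a circle are counted by C_n; with 24 points, n = 12. So X = C_12 = 208012.
Stack-sortable permutations are exactly the 231-avoiding ones, counted by C_n; here n = 8. So Y = C_8 = 1430.
X − Y = 208012 − 1430 = 206582.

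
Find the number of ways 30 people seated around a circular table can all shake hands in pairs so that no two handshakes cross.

With 30 = 2·15 people, non-crossing handshake pairings are non-crossing perfect matchings on a circle, counted by C_15.
C_15 = C_14 · 2(2·14+1)/(14+2) = 2674440 · 58/16 = 9694845.

9694845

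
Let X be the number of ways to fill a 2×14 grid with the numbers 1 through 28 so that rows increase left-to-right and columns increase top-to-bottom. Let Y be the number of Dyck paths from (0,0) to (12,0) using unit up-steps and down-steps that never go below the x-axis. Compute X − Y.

2674308

Standard Young tableaux of shape 2×n are counted by C_n; here n = 14. So X = C_14 = 2674440.
Paths of 6 up- and 6 down-steps that never dip below the axis are Dyck paths; their count is C_6. So Y = C_6 = 132.
X − Y = 2674440 − 132 = 2674308.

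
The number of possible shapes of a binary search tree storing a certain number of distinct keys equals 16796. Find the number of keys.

10

Binary search tree shapes on n keys are counted by C_n. Since C_10 = 16796, the index is 10.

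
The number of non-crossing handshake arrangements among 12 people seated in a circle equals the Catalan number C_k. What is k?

6

With 12 = 2·6 people, non-crossing handshake pairings are non-crossing perfect matchings on a circle, counted by C_6.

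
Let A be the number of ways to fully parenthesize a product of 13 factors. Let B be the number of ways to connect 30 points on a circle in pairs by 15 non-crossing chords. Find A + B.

9902857

Parenthesizations of m factors correspond to full binary trees with m leaves, counted by C_{m−1}; m = 13 gives C_12. So A = C_12 = 208012.
Non-crossing perfect matchings of 2n points on a circle are counted by C_n; with 30 points, n = 15. So B = C_15 = 9694845.
A + B = 208012 + 9694845 = 9902857.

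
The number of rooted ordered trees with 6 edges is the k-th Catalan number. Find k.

A rooted plane tree with 6 edges has 7 nodes, and the count is C_6.

6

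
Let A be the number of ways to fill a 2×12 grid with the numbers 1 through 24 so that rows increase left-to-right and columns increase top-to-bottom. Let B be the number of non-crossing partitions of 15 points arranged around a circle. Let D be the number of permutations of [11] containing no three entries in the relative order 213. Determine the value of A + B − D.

9844071

Standard Young tableaux of shape 2×n are counted by C_n; here n = 12. So A = C_12 = 208012.
The non-crossing partitions of [15] form a lattice of size C_15. So B = C_15 = 9694845.
Permutations of [n] avoiding any single length-3 pattern are counted by C_n; here n = 11. So D = C_11 = 58786.
A + B − D = 208012 + 9694845 − 58786 = 9844071.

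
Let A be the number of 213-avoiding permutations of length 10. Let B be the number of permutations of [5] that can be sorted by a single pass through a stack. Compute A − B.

16754

For any fixed pattern of length 3, the pattern-avoiding permutations of [10] number C_10. So A = C_10 = 16796.
By Knuth's characterisation, the stack-sortable permutations of length 5 are the 231-avoiders, numbering C_5. So B = C_5 = 42.
A − B = 16796 − 42 = 16754.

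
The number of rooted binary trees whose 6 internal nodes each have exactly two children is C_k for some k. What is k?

6

Full binary trees with n internal nodes are counted by C_n; here n = 6.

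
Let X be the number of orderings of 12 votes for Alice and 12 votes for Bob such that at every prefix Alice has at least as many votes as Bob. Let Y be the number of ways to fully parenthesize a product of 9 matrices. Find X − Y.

206582

Reading a vote for the leader as '(' and for the other as ')' turns such a sequence into a balanced string of 12 pairs, so the count is C_12. So X = C_12 = 208012.
Parenthesizations of m factors correspond to full binary trees with m leaves, counted by C_{m−1}; m = 9 gives C_8. So Y = C_8 = 1430.
X − Y = 208012 − 1430 = 206582.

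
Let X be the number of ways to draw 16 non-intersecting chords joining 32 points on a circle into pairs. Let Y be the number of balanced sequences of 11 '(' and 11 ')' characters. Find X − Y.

35298884

Pairing 32 circle points by 16 non-crossing chords gives C_16 matchings. So X = C_16 = 35357670.
With 11 pairs the number of balanced bracket strings is the Catalan number C_11. So Y = C_11 = 58786.
X − Y = 35357670 − 58786 = 35298884.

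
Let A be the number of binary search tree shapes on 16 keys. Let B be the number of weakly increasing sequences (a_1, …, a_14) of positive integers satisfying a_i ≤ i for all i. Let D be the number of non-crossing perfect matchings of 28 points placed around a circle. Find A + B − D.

35357670

There are C_n binary search tree shapes on n keys; with n = 16 that is C_16. So A = C_16 = 35357670.
Such sub-staircase sequences of length n are counted by C_n; here n = 14. So B = C_14 = 2674440.
Non-crossing perfect matchings of 2n points on a circle are counted by C_n; with 28 points, n = 14. So D = C_14 = 2674440.
A + B − D = 35357670 + 2674440 − 2674440 = 35357670.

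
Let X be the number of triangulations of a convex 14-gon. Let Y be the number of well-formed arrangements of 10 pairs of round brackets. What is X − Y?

Triangulations of a convex m-gon are counted by C_{m−2}; with m = 14 this is C_12. So X = C_12 = 208012.
Balanced strings of n pairs of brackets are counted by C_n; here n = 10. So Y = C_10 = 16796.
X − Y = 208012 − 16796 = 191216.

191216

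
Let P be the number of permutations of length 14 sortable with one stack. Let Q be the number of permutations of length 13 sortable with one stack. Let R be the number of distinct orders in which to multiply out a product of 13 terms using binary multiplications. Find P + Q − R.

3209328

Stack-sortable permutations are exactly the 231-avoiding ones, counted by C_n; here n = 14. So P = C_14 = 2674440.
Stack-sortable permutations are exactly the 231-avoiding ones, counted by C_n; here n = 13. So Q = C_13 = 742900.
Bracketing 13 factors into binary products is counted by C_{13−1} = C_12. So R = C_12 = 208012.
P + Q − R = 2674440 + 742900 − 208012 = 3209328.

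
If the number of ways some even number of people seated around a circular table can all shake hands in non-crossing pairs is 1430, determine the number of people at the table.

Non-crossing handshake pairings of 2n people are counted by C_n, and C_8 = 1430.
So n = 8, and there are 2n = 16 people.

16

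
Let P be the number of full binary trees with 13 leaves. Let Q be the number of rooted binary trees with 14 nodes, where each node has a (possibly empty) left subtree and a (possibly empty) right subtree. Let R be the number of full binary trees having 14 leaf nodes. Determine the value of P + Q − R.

2139552

Full binary trees with 13 leaves have 13−1 = 12 internal nodes, so there are C_12 of them. So P = C_12 = 208012.
There are C_n binary search tree shapes on n keys; with n = 14 that is C_14. So Q = C_14 = 2674440.
Full binary trees with 14 leaves have 14−1 = 13 internal nodes, so there are C_13 of them. So R = C_13 = 742900.
P + Q − R = 208012 + 2674440 − 742900 = 2139552.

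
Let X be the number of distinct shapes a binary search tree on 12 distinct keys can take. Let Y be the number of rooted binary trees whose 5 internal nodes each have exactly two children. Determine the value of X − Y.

There are C_n binary search tree shapes on n keys; with n = 12 that is C_12. So X = C_12 = 208012.
The number of full binary trees on 5 internal nodes is the Catalan number C_5. So Y = C_5 = 42.
X − Y = 208012 − 42 = 207970.

207970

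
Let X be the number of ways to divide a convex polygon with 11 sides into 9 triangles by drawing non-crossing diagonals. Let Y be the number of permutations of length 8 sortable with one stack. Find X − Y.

Triangulations of a convex m-gon are counted by C_{m−2}; with m = 11 this is C_9. So X = C_9 = 4862.
By Knuth's characterisation, the stack-sortable permutations of length 8 are the 231-avoiders, numbering C_8. So Y = C_8 = 1430.
X − Y = 4862 − 1430 = 3432.

3432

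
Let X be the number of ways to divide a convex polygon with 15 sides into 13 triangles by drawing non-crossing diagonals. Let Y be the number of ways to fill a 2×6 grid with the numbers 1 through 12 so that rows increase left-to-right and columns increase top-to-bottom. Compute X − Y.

The number of triangulations of a 15-gon is the Catalan number C_13 (index = sides − 2). So X = C_13 = 742900.
By the hook-length formula (or a Dyck-path bijection), SYT of shape 2×6 number C_6. So Y = C_6 = 132.
X − Y = 742900 − 132 = 742768.

742768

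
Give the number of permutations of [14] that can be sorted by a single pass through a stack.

2674440

By Knuth's characterisation, the stack-sortable permutations of length 14 are the 231-avoiders, numbering C_14.
C_14 = C(28,14)/15 = 40116600/15 = 2674440.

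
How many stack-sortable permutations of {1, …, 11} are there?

58786

Stack-sortable permutations are exactly the 231-avoiding ones, counted by C_n; here n = 11.
C_11 = C(22,11)/12 = 705432/12 = 58786.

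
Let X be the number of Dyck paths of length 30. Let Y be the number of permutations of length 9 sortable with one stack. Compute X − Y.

Dyck paths of semilength n (length 2n) are counted by C_n; here n = 15. So X = C_15 = 9694845.
By Knuth's characterisation, the stack-sortable permutations of length 9 are the 231-avoiders, numbering C_9. So Y = C_9 = 4862.
X − Y = 9694845 − 4862 = 9689983.

9689983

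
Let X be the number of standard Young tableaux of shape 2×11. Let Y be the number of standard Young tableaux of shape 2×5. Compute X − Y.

Standard Young tableaux of shape 2×n are counted by C_n; here n = 11. So X = C_11 = 58786.
Standard Young tableaux of shape 2×n are counted by C_n; here n = 5. So Y = C_5 = 42.
X − Y = 58786 − 42 = 58744.

58744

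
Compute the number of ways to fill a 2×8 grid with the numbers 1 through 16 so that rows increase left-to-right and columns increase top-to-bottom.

By the hook-length formula (or a Dyck-path bijection), SYT of shape 2×8 number C_8.
C_8 = C_7 · 2(2·7+1)/(7+2) = 429 · 30/9 = 1430.

1430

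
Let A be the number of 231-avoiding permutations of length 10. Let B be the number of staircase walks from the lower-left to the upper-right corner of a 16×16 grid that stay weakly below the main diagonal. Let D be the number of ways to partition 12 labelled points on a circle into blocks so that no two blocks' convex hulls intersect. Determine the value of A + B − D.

For any fixed pattern of length 3, the pattern-avoiding permutations of [10] number C_10. So A = C_10 = 16796.
Sub-diagonal monotone paths from (0,0) to (16,16) biject with Dyck paths of semilength 16, giving C_16. So B = C_16 = 35357670.
Non-crossing partitions of an n-element set are counted by C_n; here n = 12. So D = C_12 = 208012.
A + B − D = 16796 + 35357670 − 208012 = 35166454.

35166454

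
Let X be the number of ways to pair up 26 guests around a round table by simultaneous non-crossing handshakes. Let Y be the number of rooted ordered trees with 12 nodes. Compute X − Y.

684114

Non-crossing handshake pairings of 2n people are counted by C_n; 26 people gives n = 13. So X = C_13 = 742900.
Rooted ordered (plane) trees on m nodes have m−1 edges and are counted by C_{m−1}; m = 12 gives C_11. So Y = C_11 = 58786.
X − Y = 742900 − 58786 = 684114.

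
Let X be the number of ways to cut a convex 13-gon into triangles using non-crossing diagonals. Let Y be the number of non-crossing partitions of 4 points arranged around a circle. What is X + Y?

Triangulations of a convex m-gon are counted by C_{m−2}; with m = 13 this is C_11. So X = C_11 = 58786.
The non-crossing partitions of [4] form a lattice of size C_4. So Y = C_4 = 14.
X + Y = 58786 + 14 = 58800.

58800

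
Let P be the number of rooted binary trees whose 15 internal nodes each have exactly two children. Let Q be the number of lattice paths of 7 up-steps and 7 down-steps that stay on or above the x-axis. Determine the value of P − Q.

The number of full binary trees on 15 internal nodes is the Catalan number C_15. So P = C_15 = 9694845.
Paths of 7 up- and 7 down-steps that never dip below the axis are Dyck paths; their count is C_7. So Q = C_7 = 429.
P − Q = 9694845 − 429 = 9694416.

9694416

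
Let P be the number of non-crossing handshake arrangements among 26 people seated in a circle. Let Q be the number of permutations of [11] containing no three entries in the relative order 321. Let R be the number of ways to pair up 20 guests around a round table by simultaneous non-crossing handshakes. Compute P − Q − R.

667318

With 26 = 2·13 people, non-crossing handshake pairings are non-crossing perfect matchings on a circle, counted by C_13. So P = C_13 = 742900.
Permutations of [n] avoiding any single length-3 pattern are counted by C_n; here n = 11. So Q = C_11 = 58786.
Non-crossing handshake pairings of 2n people are counted by C_n; 20 people gives n = 10. So R = C_10 = 16796.
P − Q − R = 742900 − 58786 − 16796 = 667318.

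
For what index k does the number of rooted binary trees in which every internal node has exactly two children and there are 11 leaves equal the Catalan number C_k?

Full binary trees with 11 leaves have 11−1 = 10 internal nodes, so there are C_10 of them.

10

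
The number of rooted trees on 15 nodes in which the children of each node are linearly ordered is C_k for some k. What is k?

A rooted plane tree on 15 nodes has 14 edges, and such trees are counted by C_14.

14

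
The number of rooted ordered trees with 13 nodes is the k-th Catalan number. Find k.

12

A rooted plane tree on 13 nodes has 12 edges, and such trees are counted by C_12.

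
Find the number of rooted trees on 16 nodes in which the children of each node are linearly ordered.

9694845

A rooted plane tree on 16 nodes has 15 edges, and such trees are counted by C_15.
C_15 = C_14 · 2(2·14+1)/(14+2) = 2674440 · 58/16 = 9694845.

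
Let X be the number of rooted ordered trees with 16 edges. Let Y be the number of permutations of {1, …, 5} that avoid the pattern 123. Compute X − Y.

35357628

Rooted ordered trees with n edges are counted by C_n; here n = 16. So X = C_16 = 35357670.
Permutations of [n] avoiding any single length-3 pattern are counted by C_n; here n = 5. So Y = C_5 = 42.
X − Y = 35357670 − 42 = 35357628.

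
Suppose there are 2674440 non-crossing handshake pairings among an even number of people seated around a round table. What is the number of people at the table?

Non-crossing handshake pairings of 2n people are counted by C_n, and C_14 = 2674440.
So n = 14, and there are 2n = 28 people.

28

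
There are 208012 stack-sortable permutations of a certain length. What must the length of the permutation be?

12

Stack-sortable permutations of [n] are counted by C_n; 208012 = C_12.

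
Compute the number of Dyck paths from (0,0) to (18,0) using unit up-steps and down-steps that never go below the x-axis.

4862

A Dyck path with 9 up-steps and 9 down-steps has semilength 9, so there are C_9 of them.
C_9 = C_8 · 2(2·8+1)/(8+2) = 1430 · 34/10 = 4862.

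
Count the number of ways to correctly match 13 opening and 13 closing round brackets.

With 13 pairs the number of balanced bracket strings is the Catalan number C_13.
C_13 = C(26,13)/14 = 10400600/14 = 742900.

742900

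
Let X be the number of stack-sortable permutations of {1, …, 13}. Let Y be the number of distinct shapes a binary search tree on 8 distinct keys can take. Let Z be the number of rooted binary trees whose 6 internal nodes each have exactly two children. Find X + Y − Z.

744198

Stack-sortable permutations are exactly the 231-avoiding ones, counted by C_n; here n = 13. So X = C_13 = 742900.
Binary trees (left/right distinguished) on n nodes are counted by C_n; here n = 8. So Y = C_8 = 1430.
Full binary trees with n internal nodes are counted by C_n; here n = 6. So Z = C_6 = 132.
X + Y − Z = 742900 + 1430 − 132 = 744198.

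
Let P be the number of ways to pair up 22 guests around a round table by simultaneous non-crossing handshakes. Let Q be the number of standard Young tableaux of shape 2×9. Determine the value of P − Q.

Non-crossing handshake pairings of 2n people are counted by C_n; 22 people gives n = 11. So P = C_11 = 58786.
Standard Young tableaux of shape 2×n are counted by C_n; here n = 9. So Q = C_9 = 4862.
P − Q = 58786 − 4862 = 53924.

53924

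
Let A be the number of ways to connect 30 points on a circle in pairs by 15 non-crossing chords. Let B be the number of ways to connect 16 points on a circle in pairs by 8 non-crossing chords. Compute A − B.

Non-crossing perfect matchings of 2n points on a circle are counted by C_n; with 30 points, n = 15. So A = C_15 = 9694845.
Non-crossing perfect matchings of 2n points on a circle are counted by C_n; with 16 points, n = 8. So B = C_8 = 1430.
A − B = 9694845 − 1430 = 9693415.

9693415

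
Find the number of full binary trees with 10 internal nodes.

16796

The number of full binary trees on 10 internal nodes is the Catalan number C_10.
C_10 = C(20,10)/11 = 184756/11 = 16796.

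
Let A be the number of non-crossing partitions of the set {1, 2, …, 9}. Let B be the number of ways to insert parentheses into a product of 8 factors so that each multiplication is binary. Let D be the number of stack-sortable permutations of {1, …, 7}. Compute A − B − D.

Non-crossing partitions of an n-element set are counted by C_n; here n = 9. So A = C_9 = 4862.
Parenthesizations of m factors correspond to full binary trees with m leaves, counted by C_{m−1}; m = 8 gives C_7. So B = C_7 = 429.
Stack-sortable permutations are exactly the 231-avoiding ones, counted by C_n; here n = 7. So D = C_7 = 429.
A − B − D = 4862 − 429 − 429 = 4004.

4004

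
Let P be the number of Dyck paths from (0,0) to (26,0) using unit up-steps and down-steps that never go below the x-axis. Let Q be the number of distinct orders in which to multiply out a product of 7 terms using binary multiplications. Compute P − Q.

742768

Dyck paths of semilength n (length 2n) are counted by C_n; here n = 13. So P = C_13 = 742900.
Ways to associate a product of 7 factors correspond to binary trees on 7 leaves, so the count is C_6. So Q = C_6 = 132.
P − Q = 742900 − 132 = 742768.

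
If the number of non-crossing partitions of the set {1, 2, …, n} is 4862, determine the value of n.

Non-crossing partitions of [n] are counted by C_n, and C_9 = 4862.

9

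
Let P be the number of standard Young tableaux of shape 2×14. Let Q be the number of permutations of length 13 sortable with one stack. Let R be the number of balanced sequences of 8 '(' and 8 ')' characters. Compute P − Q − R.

1930110

By the hook-length formula (or a Dyck-path bijection), SYT of shape 2×14 number C_14. So P = C_14 = 2674440.
Stack-sortable permutations are exactly the 231-avoiding ones, counted by C_n; here n = 13. So Q = C_13 = 742900.
With 8 pairs the number of balanced bracket strings is the Catalan number C_8. So R = C_8 = 1430.
P − Q − R = 2674440 − 742900 − 1430 = 1930110.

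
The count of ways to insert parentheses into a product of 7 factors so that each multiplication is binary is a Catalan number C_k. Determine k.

6

Parenthesizations of m factors correspond to full binary trees with m leaves, counted by C_{m−1}; m = 7 gives C_6.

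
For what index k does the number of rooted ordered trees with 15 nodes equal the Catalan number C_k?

A rooted plane tree on 15 nodes has 14 edges, and such trees are counted by C_14.

14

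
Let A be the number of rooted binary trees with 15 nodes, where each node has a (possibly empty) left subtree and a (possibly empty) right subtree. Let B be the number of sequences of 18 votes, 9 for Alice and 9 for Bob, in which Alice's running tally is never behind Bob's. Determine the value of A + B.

Binary trees (left/right distinguished) on n nodes are counted by C_n; here n = 15. So A = C_15 = 9694845.
Reading a vote for the leader as '(' and for the other as ')' turns such a sequence into a balanced string of 9 pairs, so the count is C_9. So B = C_9 = 4862.
A + B = 9694845 + 4862 = 9699707.

9699707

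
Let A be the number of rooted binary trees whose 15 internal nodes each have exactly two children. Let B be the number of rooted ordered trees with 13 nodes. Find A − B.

The number of full binary trees on 15 internal nodes is the Catalan number C_15. So A = C_15 = 9694845.
A rooted plane tree on 13 nodes has 12 edges, and such trees are counted by C_12. So B = C_12 = 208012.
A − B = 9694845 − 208012 = 9486833.

9486833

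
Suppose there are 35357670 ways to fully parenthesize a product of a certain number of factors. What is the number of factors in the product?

Parenthesizations of m factors are counted by C_{m−1}; 35357670 = C_16.
So the index is 16, and the number of factors is 16 + 1 = 17.

17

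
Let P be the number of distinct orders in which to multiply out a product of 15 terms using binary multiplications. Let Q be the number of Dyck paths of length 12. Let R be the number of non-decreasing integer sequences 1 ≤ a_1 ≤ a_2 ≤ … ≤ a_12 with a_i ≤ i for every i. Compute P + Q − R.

2466560

Parenthesizations of m factors correspond to full binary trees with m leaves, counted by C_{m−1}; m = 15 gives C_14. So P = C_14 = 2674440.
Dyck paths of semilength n (length 2n) are counted by C_n; here n = 6. So Q = C_6 = 132.
Weakly increasing sequences with a_i ≤ i biject with Dyck paths of semilength 12, so there are C_12. So R = C_12 = 208012.
P + Q − R = 2674440 + 132 − 208012 = 2466560.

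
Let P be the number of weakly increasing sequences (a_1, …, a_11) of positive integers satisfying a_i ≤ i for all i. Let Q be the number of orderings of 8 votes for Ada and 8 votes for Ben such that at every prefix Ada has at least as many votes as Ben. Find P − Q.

57356

Such sub-staircase sequences of length n are counted by C_n; here n = 11. So P = C_11 = 58786.
Ballot sequences with n votes each where one side never trails are Dyck words, counted by C_n; here n = 8. So Q = C_8 = 1430.
P − Q = 58786 − 1430 = 57356.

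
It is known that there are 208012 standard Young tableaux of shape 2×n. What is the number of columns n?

12

Standard Young tableaux of shape 2×n are counted by C_n. Since C_12 = 208012, the index is 12.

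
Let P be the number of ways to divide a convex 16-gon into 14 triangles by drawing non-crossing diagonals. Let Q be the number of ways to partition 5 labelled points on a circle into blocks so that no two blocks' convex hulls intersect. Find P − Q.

2674398

The number of triangulations of a 16-gon is the Catalan number C_14 (index = sides − 2). So P = C_14 = 2674440.
The non-crossing partitions of [5] form a lattice of size C_5. So Q = C_5 = 42.
P − Q = 2674440 − 42 = 2674398.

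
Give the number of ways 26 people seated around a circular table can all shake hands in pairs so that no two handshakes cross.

742900

Non-crossing handshake pairings of 2n people are counted by C_n; 26 people gives n = 13.
C_13 = C(26,13)/14 = 10400600/14 = 742900.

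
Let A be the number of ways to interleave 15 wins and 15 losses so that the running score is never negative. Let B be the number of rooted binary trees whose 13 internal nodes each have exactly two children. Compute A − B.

8951945

Reading a vote for the leader as '(' and for the other as ')' turns such a sequence into a balanced string of 15 pairs, so the count is C_15. So A = C_15 = 9694845.
Full binary trees with n internal nodes are counted by C_n; here n = 13. So B = C_13 = 742900.
A − B = 9694845 − 742900 = 8951945.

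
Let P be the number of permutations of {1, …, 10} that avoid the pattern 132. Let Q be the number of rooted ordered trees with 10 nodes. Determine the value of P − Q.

For any fixed pattern of length 3, the pattern-avoiding permutations of [10] number C_10. So P = C_10 = 16796.
A rooted plane tree on 10 nodes has 9 edges, and such trees are counted by C_9. So Q = C_9 = 4862.
P − Q = 16796 − 4862 = 11934.

11934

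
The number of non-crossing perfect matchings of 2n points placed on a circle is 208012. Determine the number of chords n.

12

Non-crossing pairings of 2n points on a circle are counted by C_n; 208012 = C_12.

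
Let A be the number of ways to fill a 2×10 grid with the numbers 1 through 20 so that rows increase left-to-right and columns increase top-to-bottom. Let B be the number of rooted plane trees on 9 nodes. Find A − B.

15366

Standard Young tableaux of shape 2×n are counted by C_n; here n = 10. So A = C_10 = 16796.
Rooted ordered (plane) trees on m nodes have m−1 edges and are counted by C_{m−1}; m = 9 gives C_8. So B = C_8 = 1430.
A − B = 16796 − 1430 = 15366.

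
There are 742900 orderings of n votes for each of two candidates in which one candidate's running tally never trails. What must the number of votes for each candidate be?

Such ballot sequences with n votes each are counted by C_n. Since C_13 = 742900, the index is 13.

13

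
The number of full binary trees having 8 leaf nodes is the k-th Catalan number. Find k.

7

Full binary trees with 8 leaves have 8−1 = 7 internal nodes, so there are C_7 of them.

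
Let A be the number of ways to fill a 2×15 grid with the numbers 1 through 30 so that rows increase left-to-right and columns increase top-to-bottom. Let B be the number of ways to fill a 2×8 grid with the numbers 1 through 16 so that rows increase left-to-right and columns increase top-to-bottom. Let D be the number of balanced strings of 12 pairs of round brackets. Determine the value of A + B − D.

9488263

By the hook-length formula (or a Dyck-path bijection), SYT of shape 2×15 number C_15. So A = C_15 = 9694845.
By the hook-length formula (or a Dyck-path bijection), SYT of shape 2×8 number C_8. So B = C_8 = 1430.
With 12 pairs the number of balanced bracket strings is the Catalan number C_12. So D = C_12 = 208012.
A + B − D = 9694845 + 1430 − 208012 = 9488263.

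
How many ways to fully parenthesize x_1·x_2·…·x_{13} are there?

Ways to associate a product of 13 factors correspond to binary trees on 13 leaves, so the count is C_12.
C_12 = C_11 · 2(2·11+1)/(11+2) = 58786 · 46/13 = 208012.

208012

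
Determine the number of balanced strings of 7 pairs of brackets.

429

Balanced strings of n pairs of brackets are counted by C_n; here n = 7.
C_7 = C(14,7)/8 = 3432/8 = 429.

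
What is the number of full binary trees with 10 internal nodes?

16796

Full binary trees with n internal nodes are counted by C_n; here n = 10.
C_10 = C(20,10)/11 = 184756/11 = 16796.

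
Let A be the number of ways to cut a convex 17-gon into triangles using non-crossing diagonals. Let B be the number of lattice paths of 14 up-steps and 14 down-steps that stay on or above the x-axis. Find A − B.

The number of triangulations of a 17-gon is the Catalan number C_15 (index = sides − 2). So A = C_15 = 9694845.
Paths of 14 up- and 14 down-steps that never dip below the axis are Dyck paths; their count is C_14. So B = C_14 = 2674440.
A − B = 9694845 − 2674440 = 7020405.

7020405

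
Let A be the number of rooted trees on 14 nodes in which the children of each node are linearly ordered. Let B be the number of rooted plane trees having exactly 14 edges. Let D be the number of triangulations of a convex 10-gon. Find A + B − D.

Rooted ordered (plane) trees on m nodes have m−1 edges and are counted by C_{m−1}; m = 14 gives C_13. So A = C_13 = 742900.
A rooted plane tree with 14 edges has 15 nodes, and the count is C_14. So B = C_14 = 2674440.
Triangulations of a convex m-gon are counted by C_{m−2}; with m = 10 this is C_8. So D = C_8 = 1430.
A + B − D = 742900 + 2674440 − 1430 = 3415910.

3415910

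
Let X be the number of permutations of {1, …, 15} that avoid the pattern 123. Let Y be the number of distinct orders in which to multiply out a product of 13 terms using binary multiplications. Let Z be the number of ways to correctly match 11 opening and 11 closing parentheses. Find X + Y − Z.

9844071

Permutations of [n] avoiding any single length-3 pattern are counted by C_n; here n = 15. So X = C_15 = 9694845.
Ways to associate a product of 13 factors correspond to binary trees on 13 leaves, so the count is C_12. So Y = C_12 = 208012.
Balanced strings of n pairs of brackets are counted by C_n; here n = 11. So Z = C_11 = 58786.
X + Y − Z = 9694845 + 208012 − 58786 = 9844071.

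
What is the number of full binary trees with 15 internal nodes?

Full binary trees with n internal nodes are counted by C_n; here n = 15.
C_15 = C(30,15)/16 = 155117520/16 = 9694845.

9694845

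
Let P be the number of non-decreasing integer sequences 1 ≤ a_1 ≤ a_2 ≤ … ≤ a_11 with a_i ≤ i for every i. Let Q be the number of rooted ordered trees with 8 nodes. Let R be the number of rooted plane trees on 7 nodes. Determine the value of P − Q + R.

Weakly increasing sequences with a_i ≤ i biject with Dyck paths of semilength 11, so there are C_11. So P = C_11 = 58786.
A rooted plane tree on 8 nodes has 7 edges, and such trees are counted by C_7. So Q = C_7 = 429.
A rooted plane tree on 7 nodes has 6 edges, and such trees are counted by C_6. So R = C_6 = 132.
P − Q + R = 58786 − 429 + 132 = 58489.

58489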